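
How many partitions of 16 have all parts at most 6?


Using the generating function (1-x)^(-1)(1-x^2)^(-1)...(1-x^6)^(-1),
the coefficient of x^16 counts these restricted partitions.
Result = 136

136


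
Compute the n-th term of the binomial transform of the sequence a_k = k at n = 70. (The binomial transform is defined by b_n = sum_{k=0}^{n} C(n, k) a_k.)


With a_k = k, b_n = sum_{k=0}^{n} C(n, k) k. Using k * C(n, k) = n * C(n-1, k-1) gives b_n = n * sum_{k>=1} C(n-1, k-1) = n * 2^(n-1).
For n = 70: 70 * 2^69 = 70 * 590295810358705651712 = 41320706725109395619840.

41320706725109395619840


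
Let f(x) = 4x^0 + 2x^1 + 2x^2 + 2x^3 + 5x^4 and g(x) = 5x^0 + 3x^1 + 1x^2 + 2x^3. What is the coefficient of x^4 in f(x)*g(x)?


Cauchy product at x^4:
2*2 + 2*1 + 2*3 + 5*5
= 37

37


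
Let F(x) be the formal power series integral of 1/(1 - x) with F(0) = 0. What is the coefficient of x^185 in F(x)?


1/(1 - x) = sum_{k>=0} x^k. Integrating termwise and using F(0) = 0 gives
F(x) = sum_{k>=0} x^(k+1) / (k+1) = sum_{m>=1} x^m / m = -ln(1 - x).
So the coefficient of x^185 is 1/185 = 1/185.

1/185


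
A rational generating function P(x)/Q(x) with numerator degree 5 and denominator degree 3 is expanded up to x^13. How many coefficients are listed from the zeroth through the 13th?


Expanding up to x^13 gives the coefficients for x^0, x^1, ..., x^13.
That is 13 + 1 = 14 coefficients in total.

14


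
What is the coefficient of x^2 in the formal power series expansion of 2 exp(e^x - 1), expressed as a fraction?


exp(e^x - 1) is the exponential generating function for the Bell numbers Bell_k: exp(e^x - 1) = sum_{k>=0} Bell_k x^k / k!.
So the coefficient of x^2 in 2 exp(e^x - 1) is 2 Bell_2 / 2!.
Computing: Bell_2 = 2 and 2! = 2, giving
2 * 2/2 = 2.

2


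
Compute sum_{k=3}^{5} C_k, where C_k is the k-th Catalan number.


C_3 through C_5: 5, 14, 42
Sum = 5 + 14 + 42
= 61

61


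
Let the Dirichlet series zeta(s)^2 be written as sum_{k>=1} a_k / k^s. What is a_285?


The Dirichlet convolution of the constant function 1 with itself gives (1 * 1)(k) = sum_{d | k} 1 = d(k), the number of positive divisors of k.
Since zeta(s) = sum_{k>=1} 1/k^s, we have zeta(s)^2 = sum_{k>=1} d(k)/k^s, so a_k = d(k).
For k = 285: the divisors are 1, 3, 5, 15, 19, 57, 95, 285.
Count = 8.

8


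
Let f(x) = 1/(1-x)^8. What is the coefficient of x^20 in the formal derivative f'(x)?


Differentiate: d/dx [ 1/(1-x)^r ] = r / (1-x)^(r+1).
Here r = 8, so f'(x) = 8 / (1-x)^9.
The expansion of 1/(1-x)^(r+1) has coefficient of x^n equal to C(n+r, r).
So the coefficient of x^20 in f'(x) is
8 * C(28, 8) = 8 * 3108105 = 24864840

24864840


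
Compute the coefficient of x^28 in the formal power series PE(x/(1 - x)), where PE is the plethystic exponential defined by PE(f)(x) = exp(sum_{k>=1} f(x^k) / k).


For f(x) = x/(1 - x) we have
sum_{k>=1} f(x^k) / k = sum_{k>=1} (1/k) * x^k / (1 - x^k) = sum_{k, m >= 1} x^(k m) / k,
which after exponentiating simplifies to
PE(x/(1 - x)) = prod_{k>=1} 1 / (1 - x^k).
This is the generating function for the partition function p(n), so the coefficient of x^28 is p(28).
Computing p(28) by dynamic programming over parts 1, 2, ..., 28: p(28) = 3718.

3718


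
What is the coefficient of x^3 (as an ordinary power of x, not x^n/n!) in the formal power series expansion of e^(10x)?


The exponential series is e^y = sum_{k>=0} y^k / k!. Substituting y = 10x gives
e^(10x) = sum_{k>=0} 10^k x^k / k!.
So the coefficient of x^n is a^n/n! with a = 10, n = 3:
10^3 / 3! = 1000/6 = 500/3

500/3


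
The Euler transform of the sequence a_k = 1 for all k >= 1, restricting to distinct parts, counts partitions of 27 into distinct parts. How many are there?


Partitions of 27 into distinct parts can be computed via generating function.
Product (1+x)(1+x^2)(1+x^3)...
The coefficient of x^27 = 192

192


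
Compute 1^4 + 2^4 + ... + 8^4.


This power sum has a closed form given by Faulhaber's formula
sum_{k=1}^{m} k^p = (1 / (p + 1)) * sum_{j=0}^{p} C(p + 1, j) B_j m^(p + 1 - j),
but for small m direct computation is fastest:
1 + 16 + 81 + 256 + 625 + 1296 + 2401 + 4096 = 8772.

8772


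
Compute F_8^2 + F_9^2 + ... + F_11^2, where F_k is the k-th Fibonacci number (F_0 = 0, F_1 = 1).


There is a standard identity sum_{k=0}^{N} F_k^2 = F_N * F_{N+1} (proved inductively from the telescoping relation F_k^2 = F_k F_{k+1} - F_{k-1} F_k). Then
sum_{k=8}^{11} F_k^2 = F_11 F_12 - F_7 F_8.
Computing: F_11 = 89, F_12 = 144, F_7 = 13, F_8 = 21.
Sum = 89 * 144 - 13 * 21 = 12543.

12543


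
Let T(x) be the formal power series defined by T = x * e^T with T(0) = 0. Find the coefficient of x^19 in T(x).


Apply the Lagrange inversion formula: if T = x * phi(T) with phi(t) = e^t, then
[x^n] T = (1/n) [t^(n-1)] phi(t)^n = (1/n) [t^(n-1)] e^(n t) = (1/n) * n^(n-1) / (n-1)! = n^(n-1) / n!.
When c = 1 this is the Cayley count of rooted labeled trees on n vertices, divided by n!.
For n = 19: 19^18 / 19! = 104127350297911241532841/121645100408832000 = 5480386857784802185939/6402373705728000.

5480386857784802185939/6402373705728000


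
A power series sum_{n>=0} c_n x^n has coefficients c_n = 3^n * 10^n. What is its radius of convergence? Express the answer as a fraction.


By the root test (Cauchy-Hadamard), the radius is R = 1 / limsup_n |c_n|^(1/n).
Here |c_n|^(1/n) = (3^n * 10^n)^(1/n) = 3 * 10 = 30 for all n.
So R = 1/30 = 1/30.

1/30


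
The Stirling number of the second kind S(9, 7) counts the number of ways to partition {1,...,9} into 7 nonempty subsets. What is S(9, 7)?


Using the explicit formula S(n,k) = (1/k!) sum_{j=0}^{k} (-1)^(k-j) C(k,j) j^n:
S(9, 7) = 462
Equivalently, S(n,k) is n! times the coefficient of x^n in the EGF (e^x - 1)^k / k!.

462


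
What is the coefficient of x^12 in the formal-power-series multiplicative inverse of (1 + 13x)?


The inverse is 1/(1 + 13x). Apply the geometric identity 1/(1 - y) = sum_{k>=0} y^k with y = -13x:
1/(1 + 13x) = sum_{k>=0} (-13)^k x^k.
So the coefficient of x^12 is (-13)^12 = 23298085122481.

23298085122481


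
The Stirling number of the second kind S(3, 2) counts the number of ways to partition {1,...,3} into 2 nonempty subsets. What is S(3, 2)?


Using the explicit formula S(n,k) = (1/k!) sum_{j=0}^{k} (-1)^(k-j) C(k,j) j^n:
S(3, 2) = 3
Equivalently, S(n,k) is n! times the coefficient of x^n in the EGF (e^x - 1)^k / k!.

3


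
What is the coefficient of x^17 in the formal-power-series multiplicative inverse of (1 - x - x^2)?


Let the inverse be f(x) = sum_{k>=0} a_k x^k. From f(x) * (1 - x - x^2) = 1 and matching coefficients:
 x^0: a_0 = 1.
 x^1: a_1 - a_0 = 0, so a_1 = 1.
 x^k (k >= 2): a_k - a_{k-1} - a_{k-2} = 0, i.e. a_k = a_{k-1} + a_{k-2}.
This is the Fibonacci-type recurrence shifted so that a_0 = a_1 = 1.
Iterating: a_0=1, a_1=1, a_2=2, a_3=3, a_4=5, a_5=8, a_6=13, a_7=21, a_8=34, a_9=55, ...
a_17 = 2584.

2584


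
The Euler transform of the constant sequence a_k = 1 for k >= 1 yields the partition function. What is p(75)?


The Euler transform converts the sequence a_k = 1 into the number of integer partitions.
Using the recurrence or dynamic programming:
p(75) = 8118264

8118264


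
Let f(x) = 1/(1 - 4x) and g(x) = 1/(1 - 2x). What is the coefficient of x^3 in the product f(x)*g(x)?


The coefficient of x^n in f*g is the Cauchy product: sum_{k=0}^{n} a^k * b^(n-k).
With a=4, b=2, n=3:
sum_{k=0}^{3} 4^k * 2^(3-k)
= 120

120


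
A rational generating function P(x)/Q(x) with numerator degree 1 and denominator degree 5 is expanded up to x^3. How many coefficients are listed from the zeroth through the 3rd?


Expanding up to x^3 gives the coefficients for x^0, x^1, ..., x^3.
That is 3 + 1 = 4 coefficients in total.

4


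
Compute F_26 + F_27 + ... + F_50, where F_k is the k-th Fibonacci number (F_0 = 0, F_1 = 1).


Use the identity sum_{k=0}^{N} F_k = F_{N+2} - 1 (which follows from F_{k+2} - F_{k+1} = F_k). Then
sum_{k=26}^{50} F_k = (F_{52} - 1) - (F_{27} - 1) = F_{52} - F_{27}.
Computing: F_{52} = 32951280099, F_{27} = 196418, so
Sum = 32951280099 - 196418 = 32951083681.

32951083681


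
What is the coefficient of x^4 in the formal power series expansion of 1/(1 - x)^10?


The negative binomial / multiset identity is
1/(1 - x)^r = sum_{k>=0} C(k + r - 1, r - 1) x^k.
Here r = 10 and k = 4, so the coefficient is
C(4 + 9, 9) = C(13, 9)
= 715

715


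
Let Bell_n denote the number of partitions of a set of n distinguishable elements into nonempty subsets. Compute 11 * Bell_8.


Bell_8 can be computed from the Bell triangle or from Dobinski's identity Bell_n = (1/e) * sum_{k>=0} k^n / k!.
Computing Bell_8 = 4140.
Then 11 * 4140 = 45540.

45540


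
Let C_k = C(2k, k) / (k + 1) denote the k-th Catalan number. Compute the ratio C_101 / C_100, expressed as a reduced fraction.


Using C_k = (2k)! / (k! (k+1)!), the ratio C_{k+1}/C_k simplifies to
C_{k+1}/C_k = [(2k+2)! / ((k+1)! (k+2)!)] * [k! (k+1)! / (2k)!]
 = (2k+2)(2k+1) / ((k+1)(k+2)) = 2(2k+1) / (k+2).
For k = 100: 2(2*100 + 1) / (100 + 2) = 402/102 = 67/17.

67/17


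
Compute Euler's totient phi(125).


phi(n) counts integers in [1, n] coprime to n. Using the multiplicative formula phi(n) = n * prod_{p | n} (1 - 1/p):
125 = 5^3, so
phi(125) = 125 * (1 - 1/5) = 100.

100


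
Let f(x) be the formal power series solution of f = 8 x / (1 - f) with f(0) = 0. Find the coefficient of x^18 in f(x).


Apply Lagrange inversion: f = 8 x * phi(f) with phi(t) = 1/(1 - t), so
[x^n] f = 8^n * (1/n) [t^(n-1)] phi(t)^n = 8^n * (1/n) [t^(n-1)] (1 - t)^(-n) = 8^n * (1/n) C(2n - 2, n - 1) = 8^n * C_{n-1}.
For n = 18: C_17 = C(34, 17) / 18 = 2333606220/18 = 129644790.
With the 8^18 = 18014398509481984 factor, the coefficient is 18014398509481984 * 129644790 = 2335472911738104824463360.

2335472911738104824463360


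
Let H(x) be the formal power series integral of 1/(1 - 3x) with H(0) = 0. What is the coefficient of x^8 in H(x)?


1/(1 - 3x) = sum_{k>=0} 3^k x^k. Integrating termwise with H(0) = 0:
H(x) = sum_{k>=0} 3^k x^(k+1) / (k+1) = sum_{m>=1} 3^(m-1) x^m / m.
For m = 8: 3^7/8 = 2187/8 = 2187/8.

2187/8


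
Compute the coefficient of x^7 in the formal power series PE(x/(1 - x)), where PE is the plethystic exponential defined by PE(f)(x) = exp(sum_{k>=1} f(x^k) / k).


For f(x) = x/(1 - x) we have
sum_{k>=1} f(x^k) / k = sum_{k>=1} (1/k) * x^k / (1 - x^k) = sum_{k, m >= 1} x^(k m) / k,
which after exponentiating simplifies to
PE(x/(1 - x)) = prod_{k>=1} 1 / (1 - x^k).
This is the generating function for the partition function p(n), so the coefficient of x^7 is p(7).
Computing p(7) by dynamic programming over parts 1, 2, ..., 7: p(7) = 15.

15


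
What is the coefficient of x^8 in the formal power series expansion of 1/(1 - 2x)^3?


The general identity 1/(1 - c x)^r = sum_{k>=0} c^k C(k + r - 1, r - 1) x^k follows by substituting y = c x into 1/(1 - y)^r = sum_{k>=0} C(k + r - 1, r - 1) y^k.
For c = 2, r = 3, k = 8:
2^8 * C(10, 2) = 256 * 45 = 11520.

11520


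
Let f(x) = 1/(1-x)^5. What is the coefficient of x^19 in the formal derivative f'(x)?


Differentiate: d/dx [ 1/(1-x)^r ] = r / (1-x)^(r+1).
Here r = 5, so f'(x) = 5 / (1-x)^6.
The expansion of 1/(1-x)^(r+1) has coefficient of x^n equal to C(n+r, r).
So the coefficient of x^19 in f'(x) is
5 * C(24, 5) = 5 * 42504 = 212520

212520


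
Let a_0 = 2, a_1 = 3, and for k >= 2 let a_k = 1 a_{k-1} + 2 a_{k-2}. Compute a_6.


Iterating the recurrence forward:
a_0 = 2
a_1 = 3
a_2 = 1*3 + 2*2 = 7
a_3 = 1*7 + 2*3 = 13
a_4 = 1*13 + 2*7 = 27
a_5 = 1*27 + 2*13 = 53
a_6 = 1*53 + 2*27 = 107
So a_6 = 107.

107


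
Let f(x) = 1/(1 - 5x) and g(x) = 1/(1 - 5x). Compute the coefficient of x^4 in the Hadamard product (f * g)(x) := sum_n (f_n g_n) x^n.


f has coefficients f_k = 5^k and g has coefficients g_k = 5^k, so the Hadamard product has coefficient (f*g)_k = 5^k * 5^k = 25^k.
For k = 4: 25^4 = 390625.

390625


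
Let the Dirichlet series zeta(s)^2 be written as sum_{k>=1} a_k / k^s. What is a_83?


The Dirichlet convolution of the constant function 1 with itself gives (1 * 1)(k) = sum_{d | k} 1 = d(k), the number of positive divisors of k.
Since zeta(s) = sum_{k>=1} 1/k^s, we have zeta(s)^2 = sum_{k>=1} d(k)/k^s, so a_k = d(k).
For k = 83: the divisors are 1, 83.
Count = 2.

2


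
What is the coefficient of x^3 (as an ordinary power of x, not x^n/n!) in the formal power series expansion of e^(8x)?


The exponential series is e^y = sum_{k>=0} y^k / k!. Substituting y = 8x gives
e^(8x) = sum_{k>=0} 8^k x^k / k!.
So the coefficient of x^n is a^n/n! with a = 8, n = 3:
8^3 / 3! = 512/6 = 256/3

256/3


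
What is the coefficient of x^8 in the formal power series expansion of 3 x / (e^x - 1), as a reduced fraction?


The exponential generating function for Bernoulli numbers is
x / (e^x - 1) = sum_{k>=0} B_k x^k / k!.
So the coefficient of x^8 in 3 x / (e^x - 1) is 3 B_8 / 8!.
Computing: B_8 = -1/30, 8! = 40320, giving
3 * -1/30 / 40320 = -1/403200.

-1/403200


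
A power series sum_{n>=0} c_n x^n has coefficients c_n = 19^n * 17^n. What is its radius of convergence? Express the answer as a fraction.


By the root test (Cauchy-Hadamard), the radius is R = 1 / limsup_n |c_n|^(1/n).
Here |c_n|^(1/n) = (19^n * 17^n)^(1/n) = 19 * 17 = 323 for all n.
So R = 1/323 = 1/323.

1/323


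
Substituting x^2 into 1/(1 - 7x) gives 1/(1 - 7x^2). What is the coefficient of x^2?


The coefficient of x^(2m) in 1/(1 - 7x^2) is 7^m.
With n = 2 = 2*1, the coefficient is 7^1 = 7.

7


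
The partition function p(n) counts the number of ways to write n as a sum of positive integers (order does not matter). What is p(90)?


Using the generating function prod_{k>=1} 1/(1-x^k), we compute p(90).
By dynamic programming over parts 1 through 90:
p(90) = 56634173

56634173


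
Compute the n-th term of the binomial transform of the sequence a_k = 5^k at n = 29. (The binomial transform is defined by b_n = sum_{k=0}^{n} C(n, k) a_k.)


With a_k = 5^k, b_n = sum_{k=0}^{n} C(n, k) 5^k = (1 + 5)^n by the binomial theorem.
For n = 29: (1 + 5)^29 = 6^29 = 36845653286788892983296.

36845653286788892983296


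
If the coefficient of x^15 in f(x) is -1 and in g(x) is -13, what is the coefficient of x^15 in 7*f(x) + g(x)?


Scalar multiplication scales coefficients: 7 * -1 = -7.
Then add the g coefficient: -7 + -13
= -20

-20


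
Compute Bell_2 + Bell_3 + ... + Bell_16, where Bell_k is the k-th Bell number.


Recall Bell_k counts set partitions of a k-set (with Bell_0 = 1 by convention).
Bell_2 through Bell_16: 2, 5, 15, 52, 203, 877, 4140, 21147, 115975, 678570, 4213597, 27644437, 190899322, 1382958545, 10480142147
Sum = 2 + 5 + 15 + 52 + 203 + 877 + 4140 + 21147 + 115975 + 678570 + 4213597 + 27644437 + 190899322 + 1382958545 + 10480142147 = 12086679034.

12086679034


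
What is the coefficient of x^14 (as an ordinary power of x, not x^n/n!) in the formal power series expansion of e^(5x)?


The exponential series is e^y = sum_{k>=0} y^k / k!. Substituting y = 5x gives
e^(5x) = sum_{k>=0} 5^k x^k / k!.
So the coefficient of x^n is a^n/n! with a = 5, n = 14:
5^14 / 14! = 6103515625/87178291200 = 244140625/3487131648

244140625/3487131648


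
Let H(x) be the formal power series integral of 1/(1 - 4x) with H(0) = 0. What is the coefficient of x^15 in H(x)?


1/(1 - 4x) = sum_{k>=0} 4^k x^k. Integrating termwise with H(0) = 0:
H(x) = sum_{k>=0} 4^k x^(k+1) / (k+1) = sum_{m>=1} 4^(m-1) x^m / m.
For m = 15: 4^14/15 = 268435456/15 = 268435456/15.

268435456/15


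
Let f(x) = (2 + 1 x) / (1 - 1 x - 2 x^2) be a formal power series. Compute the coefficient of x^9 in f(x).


Write f(x) = sum_{k>=0} a_k x^k. Multiplying both sides by 1 - 1 x - 2 x^2 gives
(1 - 1 x - 2 x^2) sum_{k>=0} a_k x^k = 2 + 1 x.
Matching coefficients:
 x^0: a_0 = 2
 x^1: a_1 - 1 a_0 = 1  =>  a_1 = 1*2 + 1 = 3
 x^k (k >= 2): a_k = 1 a_{k-1} + 2 a_{k-2}.
Iterating: a_2 = 7, a_3 = 13, a_4 = 27, a_5 = 53, a_6 = 107, a_7 = 213, a_8 = 427, a_9 = 853.
So the coefficient of x^9 is 853.

853


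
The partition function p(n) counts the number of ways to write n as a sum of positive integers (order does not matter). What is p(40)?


Using the generating function prod_{k>=1} 1/(1-x^k), we compute p(40).
By dynamic programming over parts 1 through 40:
p(40) = 37338

37338


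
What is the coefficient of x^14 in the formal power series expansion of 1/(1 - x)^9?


The negative binomial / multiset identity is
1/(1 - x)^r = sum_{k>=0} C(k + r - 1, r - 1) x^k.
Here r = 9 and k = 14, so the coefficient is
C(14 + 8, 8) = C(22, 8)
= 319770

319770


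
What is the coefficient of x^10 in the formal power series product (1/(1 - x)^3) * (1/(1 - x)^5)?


Combine the factors: (1/(1 - x)^3) * (1/(1 - x)^5) = 1/(1 - x)^8.
Then use 1/(1 - x)^r = sum_{k>=0} C(k + r - 1, r - 1) x^k with r = 8 and k = 10:
C(17, 7) = 19448.

19448


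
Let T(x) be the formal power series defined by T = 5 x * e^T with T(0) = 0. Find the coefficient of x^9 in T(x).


Apply the Lagrange inversion formula: if T = 5 x * phi(T) with phi(t) = e^t, then
[x^n] T = 5^n * (1/n) [t^(n-1)] phi(t)^n = 5^n * (1/n) [t^(n-1)] e^(n t) = 5^n * (1/n) * n^(n-1) / (n-1)! = 5^n * n^(n-1) / n!.
When c = 1 this is the Cayley count of rooted labeled trees on n vertices, divided by n!.
For n = 9: 5^9 * 9^8 / 9! = 1953125 * 43046721/362880 = 207594140625/896.

207594140625/896


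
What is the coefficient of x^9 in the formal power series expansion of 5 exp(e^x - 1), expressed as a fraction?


exp(e^x - 1) is the exponential generating function for the Bell numbers Bell_k: exp(e^x - 1) = sum_{k>=0} Bell_k x^k / k!.
So the coefficient of x^9 in 5 exp(e^x - 1) is 5 Bell_9 / 9!.
Computing: Bell_9 = 21147 and 9! = 362880, giving
5 * 21147/362880 = 1007/3456.

1007/3456


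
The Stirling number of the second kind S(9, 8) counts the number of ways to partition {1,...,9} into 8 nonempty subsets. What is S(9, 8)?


Using the explicit formula S(n,k) = (1/k!) sum_{j=0}^{k} (-1)^(k-j) C(k,j) j^n:
S(9, 8) = 36
Equivalently, S(n,k) is n! times the coefficient of x^n in the EGF (e^x - 1)^k / k!.

36


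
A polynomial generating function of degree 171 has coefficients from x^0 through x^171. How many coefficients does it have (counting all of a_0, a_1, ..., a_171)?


A polynomial of degree 171 takes the form a_0 + a_1 x + ... + a_171 x^171.
The number of coefficients is 171 + 1 = 172.

172


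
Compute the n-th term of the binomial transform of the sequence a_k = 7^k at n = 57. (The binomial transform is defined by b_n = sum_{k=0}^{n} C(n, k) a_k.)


With a_k = 7^k, b_n = sum_{k=0}^{n} C(n, k) 7^k = (1 + 7)^n by the binomial theorem.
For n = 57: (1 + 7)^57 = 8^57 = 2993155353253689176481146537402947624255349848014848.

2993155353253689176481146537402947624255349848014848


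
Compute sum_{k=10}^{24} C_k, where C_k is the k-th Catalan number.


C_10 through C_24: 16796, 58786, 208012, 742900, 2674440, 9694845, 35357670, 129644790, 477638700, 1767263190, 6564120420, 24466267020, 91482563640, 343059613650, 1289904147324
Sum = 16796 + 58786 + 208012 + 742900 + 2674440 + 9694845 + 35357670 + 129644790 + 477638700 + 1767263190 + 6564120420 + 24466267020 + 91482563640 + 343059613650 + 1289904147324
= 1757900012183

1757900012183


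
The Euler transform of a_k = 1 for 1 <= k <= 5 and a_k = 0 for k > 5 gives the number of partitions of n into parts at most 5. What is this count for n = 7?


Partitions of 7 into parts at most 5:
Using generating function (1-x)^(-1)(1-x^2)^(-1)...(1-x^5)^(-1),
the coefficient of x^7 = 13

13


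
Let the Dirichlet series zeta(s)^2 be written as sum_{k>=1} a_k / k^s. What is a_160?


The Dirichlet convolution of the constant function 1 with itself gives (1 * 1)(k) = sum_{d | k} 1 = d(k), the number of positive divisors of k.
Since zeta(s) = sum_{k>=1} 1/k^s, we have zeta(s)^2 = sum_{k>=1} d(k)/k^s, so a_k = d(k).
For k = 160: the divisors are 1, 2, 4, 5, 8, 10, 16, 20, 32, 40, 80, 160.
Count = 12.

12


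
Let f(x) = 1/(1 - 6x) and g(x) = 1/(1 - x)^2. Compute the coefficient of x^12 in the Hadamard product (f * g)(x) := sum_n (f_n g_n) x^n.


f has coefficients f_k = 6^k. For g = 1/(1 - x)^2 the coefficient is g_k = C(k + 1, 1) = k + 1. The Hadamard coefficient is (f * g)_k = 6^k * (k + 1).
For k = 12: 6^12 * 13 = 2176782336 * 13 = 28298170368.

28298170368


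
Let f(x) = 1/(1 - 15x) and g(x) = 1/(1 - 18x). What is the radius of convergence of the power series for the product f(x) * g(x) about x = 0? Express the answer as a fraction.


The radius of 1/(1 - 15x) is 1/15 (nearest singularity at x = 1/15), and the radius of 1/(1 - 18x) is 1/18.
The product f(x)*g(x) = 1/((1 - 15x)(1 - 18x)) has singularities at both 1/15 and 1/18, so its radius of convergence is the distance to the nearest one:
min(1/15, 1/18) = 1/18.

1/18


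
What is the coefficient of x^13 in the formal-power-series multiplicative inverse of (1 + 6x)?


The inverse is 1/(1 + 6x). Apply the geometric identity 1/(1 - y) = sum_{k>=0} y^k with y = -6x:
1/(1 + 6x) = sum_{k>=0} (-6)^k x^k.
So the coefficient of x^13 is (-6)^13 = -13060694016.

-13060694016


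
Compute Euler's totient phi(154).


phi(n) counts integers in [1, n] coprime to n. Using the multiplicative formula phi(n) = n * prod_{p | n} (1 - 1/p):
154 = 2 * 7 * 11, so
phi(154) = 154 * (1 - 1/2) * (1 - 1/7) * (1 - 1/11) = 60.

60


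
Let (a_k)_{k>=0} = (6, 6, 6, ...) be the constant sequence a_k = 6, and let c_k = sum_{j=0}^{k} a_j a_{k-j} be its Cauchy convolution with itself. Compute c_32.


Since a_j = 6 for all j >= 0, the convolution sum becomes
c_k = sum_{j=0}^{k} 6 * 6 = 36 * (k + 1).
Equivalently, the generating function of (a_k) is 6/(1 - x) and its square is 36/(1 - x)^2 = sum_{k>=0} 36(k + 1) x^k.
For k = 32: 36 * 33 = 1188.

1188


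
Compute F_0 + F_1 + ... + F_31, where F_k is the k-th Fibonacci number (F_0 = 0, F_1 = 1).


Use the identity sum_{k=0}^{N} F_k = F_{N+2} - 1 (which follows from F_{k+2} - F_{k+1} = F_k). Then
sum_{k=0}^{31} F_k = (F_{33} - 1) - (F_{1} - 1) = F_{33} - F_{1}.
Computing: F_{33} = 3524578, F_{1} = 1, so
Sum = 3524578 - 1 = 3524577.

3524577


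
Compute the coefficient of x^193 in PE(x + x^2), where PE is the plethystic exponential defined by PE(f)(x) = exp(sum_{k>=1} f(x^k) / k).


With f(x) = x + x^2, the exponent is sum_{k>=1} (x^k + x^(2k)) / k = -ln(1 - x) - ln(1 - x^2). Exponentiating:
PE(x + x^2) = 1 / ((1 - x)(1 - x^2)).
This is the generating function for partitions of n into parts of size 1 or 2. The number of 2's can be any j in 0..96, and the rest are 1's, so
[x^193] = floor(193/2) + 1 = 97.

97


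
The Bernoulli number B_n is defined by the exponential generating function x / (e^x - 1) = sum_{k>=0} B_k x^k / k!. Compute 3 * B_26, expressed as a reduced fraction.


Bernoulli numbers can also be computed recursively via B_0 = 1 and sum_{j=0}^{m} C(m+1, j) B_j = 0 for m >= 1. Odd-index Bernoulli numbers vanish for k >= 3.
Computing B_26 = 8553103/6, so 3 * B_26 = 3 * 8553103/6 = 8553103/2.

8553103/2


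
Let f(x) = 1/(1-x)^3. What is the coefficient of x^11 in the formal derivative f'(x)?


Differentiate: d/dx [ 1/(1-x)^r ] = r / (1-x)^(r+1).
Here r = 3, so f'(x) = 3 / (1-x)^4.
The expansion of 1/(1-x)^(r+1) has coefficient of x^n equal to C(n+r, r).
So the coefficient of x^11 in f'(x) is
3 * C(14, 3) = 3 * 364 = 1092

1092


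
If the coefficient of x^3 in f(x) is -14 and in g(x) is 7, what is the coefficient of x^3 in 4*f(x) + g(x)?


Scalar multiplication scales coefficients: 4 * -14 = -56.
Then add the g coefficient: -56 + 7
= -49

-49


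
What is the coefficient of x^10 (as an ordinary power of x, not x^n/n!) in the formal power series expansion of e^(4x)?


The exponential series is e^y = sum_{k>=0} y^k / k!. Substituting y = 4x gives
e^(4x) = sum_{k>=0} 4^k x^k / k!.
So the coefficient of x^n is a^n/n! with a = 4, n = 10:
4^10 / 10! = 1048576/3628800 = 4096/14175

4096/14175


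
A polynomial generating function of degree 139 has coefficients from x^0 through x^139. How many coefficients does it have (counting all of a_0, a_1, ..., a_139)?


A polynomial of degree 139 takes the form a_0 + a_1 x + ... + a_139 x^139.
The number of coefficients is 139 + 1 = 140.

140


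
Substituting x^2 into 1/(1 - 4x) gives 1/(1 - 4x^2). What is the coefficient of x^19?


Since 1/(1 - 4x^2) only has even powers of x,
the coefficient of x^19 (odd) is 0.

0


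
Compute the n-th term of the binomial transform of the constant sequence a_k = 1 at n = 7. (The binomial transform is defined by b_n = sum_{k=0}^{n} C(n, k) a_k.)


With a_k = 1 for all k, b_n = sum_{k=0}^{n} C(n, k) = 2^n by the binomial theorem.
For n = 7: 2^7 = 128.

128


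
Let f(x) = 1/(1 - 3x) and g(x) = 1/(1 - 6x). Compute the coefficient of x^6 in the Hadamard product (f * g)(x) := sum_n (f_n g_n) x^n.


f has coefficients f_k = 3^k and g has coefficients g_k = 6^k, so the Hadamard product has coefficient (f*g)_k = 3^k * 6^k = 18^k.
For k = 6: 18^6 = 34012224.

34012224


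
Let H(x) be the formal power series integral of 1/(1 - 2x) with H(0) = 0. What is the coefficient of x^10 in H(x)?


1/(1 - 2x) = sum_{k>=0} 2^k x^k. Integrating termwise with H(0) = 0:
H(x) = sum_{k>=0} 2^k x^(k+1) / (k+1) = sum_{m>=1} 2^(m-1) x^m / m.
For m = 10: 2^9/10 = 512/10 = 256/5.

256/5


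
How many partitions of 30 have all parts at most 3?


Using the generating function (1-x)^(-1)(1-x^2)^(-1)(1-x^3)^(-1),
the coefficient of x^30 counts these restricted partitions.
Result = 91

91


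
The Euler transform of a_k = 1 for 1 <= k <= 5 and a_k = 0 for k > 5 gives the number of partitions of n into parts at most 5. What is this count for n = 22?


Partitions of 22 into parts at most 5:
Using generating function (1-x)^(-1)(1-x^2)^(-1)...(1-x^5)^(-1),
the coefficient of x^22 = 255

255


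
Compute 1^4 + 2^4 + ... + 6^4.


This power sum has a closed form given by Faulhaber's formula
sum_{k=1}^{m} k^p = (1 / (p + 1)) * sum_{j=0}^{p} C(p + 1, j) B_j m^(p + 1 - j),
but for small m direct computation is fastest:
1 + 16 + 81 + 256 + 625 + 1296 = 2275.

2275


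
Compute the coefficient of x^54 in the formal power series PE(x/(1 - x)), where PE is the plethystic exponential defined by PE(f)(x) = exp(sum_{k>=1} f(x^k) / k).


For f(x) = x/(1 - x) we have
sum_{k>=1} f(x^k) / k = sum_{k>=1} (1/k) * x^k / (1 - x^k) = sum_{k, m >= 1} x^(k m) / k,
which after exponentiating simplifies to
PE(x/(1 - x)) = prod_{k>=1} 1 / (1 - x^k).
This is the generating function for the partition function p(n), so the coefficient of x^54 is p(54).
Computing p(54) by dynamic programming over parts 1, 2, ..., 54: p(54) = 386155.

386155


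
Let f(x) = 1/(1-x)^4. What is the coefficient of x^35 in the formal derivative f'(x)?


Differentiate: d/dx [ 1/(1-x)^r ] = r / (1-x)^(r+1).
Here r = 4, so f'(x) = 4 / (1-x)^5.
The expansion of 1/(1-x)^(r+1) has coefficient of x^n equal to C(n+r, r).
So the coefficient of x^35 in f'(x) is
4 * C(39, 4) = 4 * 82251 = 329004

329004


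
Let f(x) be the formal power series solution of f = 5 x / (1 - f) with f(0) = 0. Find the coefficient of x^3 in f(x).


Apply Lagrange inversion: f = 5 x * phi(f) with phi(t) = 1/(1 - t), so
[x^n] f = 5^n * (1/n) [t^(n-1)] phi(t)^n = 5^n * (1/n) [t^(n-1)] (1 - t)^(-n) = 5^n * (1/n) C(2n - 2, n - 1) = 5^n * C_{n-1}.
For n = 3: C_2 = C(4, 2) / 3 = 6/3 = 2.
With the 5^3 = 125 factor, the coefficient is 125 * 2 = 250.

250


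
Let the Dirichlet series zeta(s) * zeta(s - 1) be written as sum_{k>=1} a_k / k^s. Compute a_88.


Convolution gives a_k = sum_{d | k} d * 1 = sum_{d | k} d = sigma(k), the sum of positive divisors of k.
For k = 88, the divisors are 1, 2, 4, 8, 11, 22, 44, 88, so
sigma(88) = 1 + 2 + 4 + 8 + 11 + 22 + 44 + 88 = 180.

180


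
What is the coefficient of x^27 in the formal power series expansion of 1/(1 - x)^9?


The negative binomial / multiset identity is
1/(1 - x)^r = sum_{k>=0} C(k + r - 1, r - 1) x^k.
Here r = 9 and k = 27, so the coefficient is
C(27 + 8, 8) = C(35, 8)
= 23535820

23535820


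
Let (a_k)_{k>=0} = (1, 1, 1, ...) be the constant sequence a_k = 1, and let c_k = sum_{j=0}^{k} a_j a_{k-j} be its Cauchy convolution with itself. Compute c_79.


Since a_j = 1 for all j >= 0, the convolution sum becomes
c_k = sum_{j=0}^{k} 1 * 1 = 1 * (k + 1).
Equivalently, the generating function of (a_k) is 1/(1 - x) and its square is 1/(1 - x)^2 = sum_{k>=0} 1(k + 1) x^k.
For k = 79: 1 * 80 = 80.

80


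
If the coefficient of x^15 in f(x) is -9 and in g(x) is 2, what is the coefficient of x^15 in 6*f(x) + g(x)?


Scalar multiplication scales coefficients: 6 * -9 = -54.
Then add the g coefficient: -54 + 2
= -52

-52


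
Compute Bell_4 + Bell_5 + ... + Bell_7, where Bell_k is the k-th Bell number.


Recall Bell_k counts set partitions of a k-set (with Bell_0 = 1 by convention).
Bell_4 through Bell_7: 15, 52, 203, 877
Sum = 15 + 52 + 203 + 877 = 1147.

1147


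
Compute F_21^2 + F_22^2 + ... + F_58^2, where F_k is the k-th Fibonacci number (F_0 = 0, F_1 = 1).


There is a standard identity sum_{k=0}^{N} F_k^2 = F_N * F_{N+1} (proved inductively from the telescoping relation F_k^2 = F_k F_{k+1} - F_{k-1} F_k). Then
sum_{k=21}^{58} F_k^2 = F_58 F_59 - F_20 F_21.
Computing: F_58 = 591286729879, F_59 = 956722026041, F_20 = 6765, F_21 = 10946.
Sum = 591286729879 * 956722026041 - 6765 * 10946 = 565697038180994296729349.

565697038180994296729349


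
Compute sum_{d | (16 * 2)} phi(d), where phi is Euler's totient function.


First, 16 * 2 = 32. One classical identity is sum_{d | n} phi(d) = n (each k in [1, n] has a unique gcd with n, and among the k's with gcd(k, n) = n/d there are phi(d) of them). So the sum equals 32. We also verify directly:
Divisors of 32: 1, 2, 4, 8, 16, 32.
phi values: 1, 1, 2, 4, 8, 16.
Sum = 32.

32


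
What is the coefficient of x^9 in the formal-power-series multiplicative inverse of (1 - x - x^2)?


Let the inverse be f(x) = sum_{k>=0} a_k x^k. From f(x) * (1 - x - x^2) = 1 and matching coefficients:
 x^0: a_0 = 1.
 x^1: a_1 - a_0 = 0, so a_1 = 1.
 x^k (k >= 2): a_k - a_{k-1} - a_{k-2} = 0, i.e. a_k = a_{k-1} + a_{k-2}.
This is the Fibonacci-type recurrence shifted so that a_0 = a_1 = 1.
Iterating: a_0=1, a_1=1, a_2=2, a_3=3, a_4=5, a_5=8, a_6=13, a_7=21, a_8=34, a_9=55
a_9 = 55.

55


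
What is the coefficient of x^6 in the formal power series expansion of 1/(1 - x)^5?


The expansion 1/(1 - x)^r = sum_{k>=0} C(k + r - 1, r - 1) x^k follows from the multiset / negative-binomial theorem (or from repeated differentiation of the geometric series).
For r = 5 and k = 6:
C(10, 4) = 3628800 / (24 * 720) = 210.

210


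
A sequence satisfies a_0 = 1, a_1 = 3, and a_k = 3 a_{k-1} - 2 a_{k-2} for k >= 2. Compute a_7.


The characteristic equation is t^2 - 3 t + 2 = 0, with roots r_1 = 2 and r_2 = 1 (so c_1 = r_1 + r_2, c_2 = -r_1 r_2 as required).
One can use the closed form a_n = A r_1^n + B r_2^n, but direct iteration is more reliable:
a_0 = 1, a_1 = 3, a_2 = 7, a_3 = 15, a_4 = 31, a_5 = 63, a_6 = 127, a_7 = 255.
So a_7 = 255.

255


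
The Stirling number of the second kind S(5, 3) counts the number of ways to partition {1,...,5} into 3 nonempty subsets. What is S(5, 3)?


Using the explicit formula S(n,k) = (1/k!) sum_{j=0}^{k} (-1)^(k-j) C(k,j) j^n:
S(5, 3) = 25
Equivalently, S(n,k) is n! times the coefficient of x^n in the EGF (e^x - 1)^k / k!.

25


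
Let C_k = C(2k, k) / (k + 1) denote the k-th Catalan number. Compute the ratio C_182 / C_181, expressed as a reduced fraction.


Using C_k = (2k)! / (k! (k+1)!), the ratio C_{k+1}/C_k simplifies to
C_{k+1}/C_k = [(2k+2)! / ((k+1)! (k+2)!)] * [k! (k+1)! / (2k)!]
 = (2k+2)(2k+1) / ((k+1)(k+2)) = 2(2k+1) / (k+2).
For k = 181: 2(2*181 + 1) / (181 + 2) = 726/183 = 242/61.

242/61


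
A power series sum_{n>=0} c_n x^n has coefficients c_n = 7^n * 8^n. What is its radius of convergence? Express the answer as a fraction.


By the root test (Cauchy-Hadamard), the radius is R = 1 / limsup_n |c_n|^(1/n).
Here |c_n|^(1/n) = (7^n * 8^n)^(1/n) = 7 * 8 = 56 for all n.
So R = 1/56 = 1/56.

1/56


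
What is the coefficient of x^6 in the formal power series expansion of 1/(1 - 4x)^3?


The general identity 1/(1 - c x)^r = sum_{k>=0} c^k C(k + r - 1, r - 1) x^k follows by substituting y = c x into 1/(1 - y)^r = sum_{k>=0} C(k + r - 1, r - 1) y^k.
For c = 4, r = 3, k = 6:
4^6 * C(8, 2) = 4096 * 28 = 114688.

114688


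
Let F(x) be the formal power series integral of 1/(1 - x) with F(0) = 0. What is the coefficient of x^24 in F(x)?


1/(1 - x) = sum_{k>=0} x^k. Integrating termwise and using F(0) = 0 gives
F(x) = sum_{k>=0} x^(k+1) / (k+1) = sum_{m>=1} x^m / m = -ln(1 - x).
So the coefficient of x^24 is 1/24 = 1/24.

1/24


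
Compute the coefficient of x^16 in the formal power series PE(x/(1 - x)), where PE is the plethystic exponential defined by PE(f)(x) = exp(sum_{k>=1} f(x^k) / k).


For f(x) = x/(1 - x) we have
sum_{k>=1} f(x^k) / k = sum_{k>=1} (1/k) * x^k / (1 - x^k) = sum_{k, m >= 1} x^(k m) / k,
which after exponentiating simplifies to
PE(x/(1 - x)) = prod_{k>=1} 1 / (1 - x^k).
This is the generating function for the partition function p(n), so the coefficient of x^16 is p(16).
Computing p(16) by dynamic programming over parts 1, 2, ..., 16: p(16) = 231.

231


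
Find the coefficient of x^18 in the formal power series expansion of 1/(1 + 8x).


Write 1/(1 + c x) = 1/(1 - (-c) x) and apply the geometric-series identity
1/(1 - y) = sum_{k>=0} y^k to get 1/(1 + c x) = sum_{k>=0} (-c)^k x^k.
So the coefficient of x^k is (-c)^k = (-1)^k * c^k.
Here c = 8 and k = 18:
(-8)^18 = 1 * 18014398509481984 = 18014398509481984

18014398509481984


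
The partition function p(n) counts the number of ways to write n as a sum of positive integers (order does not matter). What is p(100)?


Using the generating function prod_{k>=1} 1/(1-x^k), we compute p(100).
By dynamic programming over parts 1 through 100:
p(100) = 190569292

190569292


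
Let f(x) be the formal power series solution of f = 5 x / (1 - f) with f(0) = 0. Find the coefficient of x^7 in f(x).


Apply Lagrange inversion: f = 5 x * phi(f) with phi(t) = 1/(1 - t), so
[x^n] f = 5^n * (1/n) [t^(n-1)] phi(t)^n = 5^n * (1/n) [t^(n-1)] (1 - t)^(-n) = 5^n * (1/n) C(2n - 2, n - 1) = 5^n * C_{n-1}.
For n = 7: C_6 = C(12, 6) / 7 = 924/7 = 132.
With the 5^7 = 78125 factor, the coefficient is 78125 * 132 = 10312500.

10312500


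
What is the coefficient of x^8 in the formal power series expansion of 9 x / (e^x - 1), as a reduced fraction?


The exponential generating function for Bernoulli numbers is
x / (e^x - 1) = sum_{k>=0} B_k x^k / k!.
So the coefficient of x^8 in 9 x / (e^x - 1) is 9 B_8 / 8!.
Computing: B_8 = -1/30, 8! = 40320, giving
9 * -1/30 / 40320 = -1/134400.

-1/134400


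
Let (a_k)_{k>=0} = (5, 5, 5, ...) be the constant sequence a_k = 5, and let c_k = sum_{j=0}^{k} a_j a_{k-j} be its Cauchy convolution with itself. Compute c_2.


Since a_j = 5 for all j >= 0, the convolution sum becomes
c_k = sum_{j=0}^{k} 5 * 5 = 25 * (k + 1).
Equivalently, the generating function of (a_k) is 5/(1 - x) and its square is 25/(1 - x)^2 = sum_{k>=0} 25(k + 1) x^k.
For k = 2: 25 * 3 = 75.

75


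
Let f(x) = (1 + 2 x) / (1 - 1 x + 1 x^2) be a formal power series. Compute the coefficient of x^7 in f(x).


Write f(x) = sum_{k>=0} a_k x^k. Multiplying both sides by 1 - 1 x + 1 x^2 gives
(1 - 1 x + 1 x^2) sum_{k>=0} a_k x^k = 1 + 2 x.
Matching coefficients:
 x^0: a_0 = 1
 x^1: a_1 - 1 a_0 = 2  =>  a_1 = 1*1 + 2 = 3
 x^k (k >= 2): a_k = 1 a_{k-1} - 1 a_{k-2}.
Iterating: a_2 = 2, a_3 = -1, a_4 = -3, a_5 = -2, a_6 = 1, a_7 = 3.
So the coefficient of x^7 is 3.

3


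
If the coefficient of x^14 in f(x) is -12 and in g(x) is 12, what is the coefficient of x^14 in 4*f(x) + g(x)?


Scalar multiplication scales coefficients: 4 * -12 = -48.
Then add the g coefficient: -48 + 12
= -36

-36


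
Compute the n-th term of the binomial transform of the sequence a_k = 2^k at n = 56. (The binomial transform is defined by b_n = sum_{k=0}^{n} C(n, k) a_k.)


With a_k = 2^k, b_n = sum_{k=0}^{n} C(n, k) 2^k = (1 + 2)^n by the binomial theorem.
For n = 56: (1 + 2)^56 = 3^56 = 523347633027360537213511521.

523347633027360537213511521


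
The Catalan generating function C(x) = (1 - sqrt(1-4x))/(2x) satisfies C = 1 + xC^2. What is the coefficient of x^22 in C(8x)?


Substituting x -> 8x scales the n-th coefficient by 8^n, so [x^22] C(8x) = 8^22 * C_22.
C_22 = C(2*22, 22)/(23) = 2104098963720/23 = 91482563640.
So 8^22 * 91482563640 = 73786976294838206464 * 91482563640 = 6750221754695707626346339368960.

6750221754695707626346339368960


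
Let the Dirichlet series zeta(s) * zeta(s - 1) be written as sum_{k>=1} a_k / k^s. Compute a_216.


Convolution gives a_k = sum_{d | k} d * 1 = sum_{d | k} d = sigma(k), the sum of positive divisors of k.
For k = 216, the divisors are 1, 2, 3, 4, 6, 8, 9, 12, 18, 24, 27, 36, 54, 72, 108, 216, so
sigma(216) = 1 + 2 + 3 + 4 + 6 + 8 + 9 + 12 + 18 + 24 + 27 + 36 + 54 + 72 + 108 + 216 = 600.

600


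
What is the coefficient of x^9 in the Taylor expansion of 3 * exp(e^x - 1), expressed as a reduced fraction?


exp(e^x - 1) = sum_{k>=0} Bell_k x^k / k!, where Bell_k is the k-th Bell number.
So the coefficient of x^9 is 3 * Bell_9 / 9!.
Computing: Bell_9 = 21147 and 9! = 362880, giving
3 * 21147/362880 = 1007/5760.

1007/5760


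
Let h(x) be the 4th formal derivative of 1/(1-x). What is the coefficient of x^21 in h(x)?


Differentiating 4 times: d^4/dx^4 [1/(1-x)] = 4!/(1-x)^5.
The expansion 1/(1-x)^5 = sum_{k>=0} C(k+4, 4) x^k, so the coefficient of x^n in 4!/(1-x)^5 is 4! * C(n+4, 4).
For n = 21: 24 * C(25, 4) = 24 * 12650 = 303600

303600


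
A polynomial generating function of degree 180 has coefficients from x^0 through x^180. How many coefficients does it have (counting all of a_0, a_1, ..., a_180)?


A polynomial of degree 180 takes the form a_0 + a_1 x + ... + a_180 x^180.
The number of coefficients is 180 + 1 = 181.

181


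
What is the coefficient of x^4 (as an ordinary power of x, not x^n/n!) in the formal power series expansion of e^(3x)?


The exponential series is e^y = sum_{k>=0} y^k / k!. Substituting y = 3x gives
e^(3x) = sum_{k>=0} 3^k x^k / k!.
So the coefficient of x^n is a^n/n! with a = 3, n = 4:
3^4 / 4! = 81/24 = 27/8

27/8


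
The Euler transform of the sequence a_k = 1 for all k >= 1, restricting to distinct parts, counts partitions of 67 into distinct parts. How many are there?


Partitions of 67 into distinct parts can be computed via generating function.
Product (1+x)(1+x^2)(1+x^3)...
The coefficient of x^67 = 22250

22250


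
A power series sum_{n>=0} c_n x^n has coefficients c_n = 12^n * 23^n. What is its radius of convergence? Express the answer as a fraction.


By the root test (Cauchy-Hadamard), the radius is R = 1 / limsup_n |c_n|^(1/n).
Here |c_n|^(1/n) = (12^n * 23^n)^(1/n) = 12 * 23 = 276 for all n.
So R = 1/276 = 1/276.

1/276


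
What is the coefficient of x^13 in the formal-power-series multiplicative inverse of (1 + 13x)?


The inverse is 1/(1 + 13x). Apply the geometric identity 1/(1 - y) = sum_{k>=0} y^k with y = -13x:
1/(1 + 13x) = sum_{k>=0} (-13)^k x^k.
So the coefficient of x^13 is (-13)^13 = -302875106592253.

-302875106592253


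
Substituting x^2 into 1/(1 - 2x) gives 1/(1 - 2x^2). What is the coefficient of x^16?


The coefficient of x^(2m) in 1/(1 - 2x^2) is 2^m.
With n = 16 = 2*8, the coefficient is 2^8 = 256.

256


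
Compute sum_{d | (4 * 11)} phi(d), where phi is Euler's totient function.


First, 4 * 11 = 44. One classical identity is sum_{d | n} phi(d) = n (each k in [1, n] has a unique gcd with n, and among the k's with gcd(k, n) = n/d there are phi(d) of them). So the sum equals 44. We also verify directly:
Divisors of 44: 1, 2, 4, 11, 22, 44.
phi values: 1, 1, 2, 10, 10, 20.
Sum = 44.

44
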